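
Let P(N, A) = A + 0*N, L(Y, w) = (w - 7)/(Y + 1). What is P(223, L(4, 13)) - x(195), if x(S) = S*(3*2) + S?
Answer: -6819/5 ≈ -1363.8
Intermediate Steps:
L(Y, w) = (-7 + w)/(1 + Y)
P(N, A) = A (P(N, A) = A + 0 = A)
x(S) = 7*S (x(S) = S*6 + S = 6*S + S = 7*S)
P(223, L(4, 13)) - x(195) = (-7 + 13)/(1 + 4) - 7*195 = 6/5 - 1*1365 = (1/5)*6 - 1365 = 6/5 - 1365 = -6819/5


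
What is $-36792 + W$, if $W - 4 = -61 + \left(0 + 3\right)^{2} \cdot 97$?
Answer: $-35976$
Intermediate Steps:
$W = 816$ ($W = 4 - \left(61 - \left(0 + 3\right)^{2} \cdot 97\right) = 4 - \left(61 - 3^{2} \cdot 97\right) = 4 + \left(-61 + 9 \cdot 97\right) = 4 + \left(-61 + 873\right) = 4 + 812 = 816$)
$-36792 + W = -36792 + 816 = -35976$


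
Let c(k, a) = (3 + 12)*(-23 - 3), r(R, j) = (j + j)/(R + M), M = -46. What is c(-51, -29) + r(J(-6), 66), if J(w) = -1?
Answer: -18462/47 ≈ -392.81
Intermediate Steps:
r(R, j) = 2*j/(-46 + R) (r(R, j) = (j + j)/(R - 46) = (2*j)/(-46 + R) = 2*j/(-46 + R))
c(k, a) = -390 (c(k, a) = 15*(-26) = -390)
c(-51, -29) + r(J(-6), 66) = -390 + 2*66/(-46 - 1) = -390 + 2*66/(-47) = -390 + 2*66*(-1/47) = -390 - 132/47 = -18462/47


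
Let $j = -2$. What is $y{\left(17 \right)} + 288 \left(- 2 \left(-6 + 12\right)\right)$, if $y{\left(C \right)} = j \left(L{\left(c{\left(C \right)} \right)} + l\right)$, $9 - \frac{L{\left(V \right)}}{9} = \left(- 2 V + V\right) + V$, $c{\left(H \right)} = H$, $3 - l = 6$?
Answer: $-3612$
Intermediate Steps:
$l = -3$ ($l = 3 - 6 = -3$)
$L{\left(V \right)} = 81$ ($L{\left(V \right)} = 81 - 9 \left(\left(- 2 V + V\right) + V\right) = 81 - 9 \left(- V + V\right) = 81 - 0 = 81 + 0 = 81$)
$y{\left(C \right)} = -156$ ($y{\left(C \right)} = - 2 \left(81 - 3\right) = \left(-2\right) 78 = -156$)
$y{\left(17 \right)} + 288 \left(- 2 \left(-6 + 12\right)\right) = -156 + 288 \left(- 2 \left(-6 + 12\right)\right) = -156 + 288 \left(\left(-2\right) 6\right) = -156 + 288 \left(-12\right) = -156 - 3456 = -3612$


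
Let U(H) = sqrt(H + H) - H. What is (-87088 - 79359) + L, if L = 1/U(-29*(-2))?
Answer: -9321033/56 - sqrt(29)/1624 ≈ -1.6645e+5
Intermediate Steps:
U(H) = -H + sqrt(2)*sqrt(H) (U(H) = sqrt(2*H) - H = sqrt(2)*sqrt(H) - H = -H + sqrt(2)*sqrt(H))
L = 1/(-58 + 2*sqrt(29)) (L = 1/(-(-29)*(-2) + sqrt(2)*sqrt(-29*(-2))) = 1/(-1*58 + sqrt(2)*sqrt(58)) = 1/(-58 + 2*sqrt(29)) ≈ -0.021173)
(-87088 - 79359) + L = (-87088 - 79359) + (-1/56 - sqrt(29)/1624) = -166447 + (-1/56 - sqrt(29)/1624) = -9321033/56 - sqrt(29)/1624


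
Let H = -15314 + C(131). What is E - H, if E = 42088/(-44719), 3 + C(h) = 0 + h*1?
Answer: 679060646/44719 ≈ 15185.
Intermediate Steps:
C(h) = -3 + h (C(h) = -3 + (0 + h*1) = -3 + (0 + h) = -3 + h)
H = -15186 (H = -15314 + (-3 + 131) = -15314 + 128 = -15186)
E = -42088/44719 (E = 42088*(-1/44719) = -42088/44719 ≈ -0.94117)
E - H = -42088/44719 - 1*(-15186) = -42088/44719 + 15186 = 679060646/44719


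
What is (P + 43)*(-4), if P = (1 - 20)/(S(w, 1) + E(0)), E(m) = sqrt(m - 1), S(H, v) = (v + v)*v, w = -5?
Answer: -708/5 - 76*I/5 ≈ -141.6 - 15.2*I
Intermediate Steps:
S(H, v) = 2*v**2 (S(H, v) = (2*v)*v = 2*v**2)
E(m) = sqrt(-1 + m)
P = -19*(2 - I)/5 (P = (1 - 20)/(2*1**2 + sqrt(-1 + 0)) = -19/(2*1 + sqrt(-1)) = -19*(2 - I)/5 ≈ -7.6 + 3.8*I)
(P + 43)*(-4) = ((-38/5 + 19*I/5) + 43)*(-4) = (177/5 + 19*I/5)*(-4) = -708/5 - 76*I/5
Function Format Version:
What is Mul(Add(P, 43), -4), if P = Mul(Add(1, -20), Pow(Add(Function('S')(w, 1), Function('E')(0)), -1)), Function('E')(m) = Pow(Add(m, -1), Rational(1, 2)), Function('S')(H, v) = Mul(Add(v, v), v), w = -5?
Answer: Add(Rational(-708, 5), Mul(Rational(-76, 5), I)) ≈ Add(-141.60, Mul(-15.200, I))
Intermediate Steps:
Function('S')(H, v) = Mul(2, Pow(v, 2)) (Function('S')(H, v) = Mul(Mul(2, v), v) = Mul(2, Pow(v, 2)))
Function('E')(m) = Pow(Add(-1, m), Rational(1, 2))
P = Mul(Rational(-19, 5), Add(2, Mul(-1, I))) (P = Mul(Add(1, -20), Pow(Add(Mul(2, Pow(1, 2)), Pow(Add(-1, 0), Rational(1, 2))), -1)) = Mul(-19, Pow(Add(Mul(2, 1), Pow(-1, Rational(1, 2))), -1)) = Mul(-19, Pow(Add(2, I), -1)) = Mul(-19, Mul(Rational(1, 5), Add(2, Mul(-1, I)))) = Mul(Rational(-19, 5), Add(2, Mul(-1, I))) ≈ Add(-7.6000, Mul(3.8000, I)))
Mul(Add(P, 43), -4) = Mul(Add(Add(Rational(-38, 5), Mul(Rational(19, 5), I)), 43), -4) = Mul(Add(Rational(177, 5), Mul(Rational(19, 5), I)), -4) = Add(Rational(-708, 5), Mul(Rational(-76, 5), I))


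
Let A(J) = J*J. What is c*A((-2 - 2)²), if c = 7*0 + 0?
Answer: 0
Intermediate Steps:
c = 0 (c = 0 + 0 = 0)
A(J) = J²
c*A((-2 - 2)²) = 0*((-2 - 2)²)² = 0*((-4)²)² = 0*16² = 0*256 = 0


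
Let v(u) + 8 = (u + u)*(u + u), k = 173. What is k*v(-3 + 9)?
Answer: 23528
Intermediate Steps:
v(u) = -8 + 4*u² (v(u) = -8 + (u + u)*(u + u) = -8 + (2*u)*(2*u) = -8 + 4*u²)
k*v(-3 + 9) = 173*(-8 + 4*(-3 + 9)²) = 173*(-8 + 4*6²) = 173*(-8 + 4*36) = 173*(-8 + 144) = 173*136 = 23528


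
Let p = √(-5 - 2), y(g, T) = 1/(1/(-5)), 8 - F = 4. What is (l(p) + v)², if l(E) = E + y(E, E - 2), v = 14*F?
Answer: (51 + I*√7)² ≈ 2594.0 + 269.87*I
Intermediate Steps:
F = 4 (F = 8 - 1*4 = 8 - 4 = 4)
y(g, T) = -5 (y(g, T) = 1/(-⅕) = -5)
v = 56 (v = 14*4 = 56)
p = I*√7 (p = √(-7) = I*√7 ≈ 2.6458*I)
l(E) = -5 + E (l(E) = E - 5 = -5 + E)
(l(p) + v)² = ((-5 + I*√7) + 56)² = (51 + I*√7)²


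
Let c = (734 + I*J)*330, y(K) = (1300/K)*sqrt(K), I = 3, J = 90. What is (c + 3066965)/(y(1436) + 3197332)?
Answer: 23784724938095/22378247306219 - 26937625*sqrt(359)/44756494612438 ≈ 1.0628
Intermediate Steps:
y(K) = 1300/sqrt(K)
c = 331320 (c = (734 + 3*90)*330 = (734 + 270)*330 = 1004*330 = 331320)
(c + 3066965)/(y(1436) + 3197332) = (331320 + 3066965)/(1300/sqrt(1436) + 3197332) = 3398285/(1300*(sqrt(359)/718) + 3197332) = 3398285/(650*sqrt(359)/359 + 3197332) = 3398285/(3197332 + 650*sqrt(359)/359)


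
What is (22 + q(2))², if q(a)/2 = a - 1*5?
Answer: 256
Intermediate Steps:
q(a) = -10 + 2*a (q(a) = 2*(a - 1*5) = 2*(a - 5) = 2*(-5 + a) = -10 + 2*a)
(22 + q(2))² = (22 + (-10 + 2*2))² = (22 + (-10 + 4))² = (22 - 6)² = 16² = 256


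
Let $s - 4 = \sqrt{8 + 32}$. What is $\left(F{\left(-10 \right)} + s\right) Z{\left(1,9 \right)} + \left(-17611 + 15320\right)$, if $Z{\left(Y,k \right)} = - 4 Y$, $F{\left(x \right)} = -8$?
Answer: $-2275 - 8 \sqrt{10} \approx -2300.3$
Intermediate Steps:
$s = 4 + 2 \sqrt{10}$ ($s = 4 + \sqrt{8 + 32} = 4 + \sqrt{40} = 4 + 2 \sqrt{10} \approx 10.325$)
$\left(F{\left(-10 \right)} + s\right) Z{\left(1,9 \right)} + \left(-17611 + 15320\right) = \left(-8 + \left(4 + 2 \sqrt{10}\right)\right) \left(\left(-4\right) 1\right) + \left(-17611 + 15320\right) = \left(-4 + 2 \sqrt{10}\right) \left(-4\right) - 2291 = \left(16 - 8 \sqrt{10}\right) - 2291 = -2275 - 8 \sqrt{10}$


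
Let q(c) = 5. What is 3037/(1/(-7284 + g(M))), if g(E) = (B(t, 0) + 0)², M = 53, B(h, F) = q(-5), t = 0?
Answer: -22045583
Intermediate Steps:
B(h, F) = 5
g(E) = 25 (g(E) = (5 + 0)² = 5² = 25)
3037/(1/(-7284 + g(M))) = 3037/(1/(-7284 + 25)) = 3037/(1/(-7259)) = 3037/(-1/7259) = 3037*(-7259) = -22045583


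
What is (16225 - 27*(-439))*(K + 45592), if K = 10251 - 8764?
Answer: 1321884162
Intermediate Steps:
K = 1487
(16225 - 27*(-439))*(K + 45592) = (16225 - 27*(-439))*(1487 + 45592) = (16225 + 11853)*47079 = 28078*47079 = 1321884162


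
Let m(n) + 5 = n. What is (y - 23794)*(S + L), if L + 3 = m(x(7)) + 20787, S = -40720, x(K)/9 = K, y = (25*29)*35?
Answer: -31427118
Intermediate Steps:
y = 25375 (y = 725*35 = 25375)
x(K) = 9*K
m(n) = -5 + n
L = 20842 (L = -3 + ((-5 + 9*7) + 20787) = -3 + ((-5 + 63) + 20787) = -3 + (58 + 20787) = -3 + 20845 = 20842)
(y - 23794)*(S + L) = (25375 - 23794)*(-40720 + 20842) = 1581*(-19878) = -31427118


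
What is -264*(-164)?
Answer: 43296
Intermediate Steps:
-264*(-164) = -1*(-43296) = 43296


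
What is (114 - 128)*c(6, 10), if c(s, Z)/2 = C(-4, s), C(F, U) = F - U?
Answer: 280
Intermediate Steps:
c(s, Z) = -8 - 2*s (c(s, Z) = 2*(-4 - s) = -8 - 2*s)
(114 - 128)*c(6, 10) = (114 - 128)*(-8 - 2*6) = -14*(-8 - 12) = -14*(-20) = 280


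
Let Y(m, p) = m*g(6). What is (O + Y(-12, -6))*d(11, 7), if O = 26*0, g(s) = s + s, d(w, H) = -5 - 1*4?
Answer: 1296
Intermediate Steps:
d(w, H) = -9 (d(w, H) = -5 - 4 = -9)
g(s) = 2*s
Y(m, p) = 12*m (Y(m, p) = m*(2*6) = m*12 = 12*m)
O = 0
(O + Y(-12, -6))*d(11, 7) = (0 + 12*(-12))*(-9) = (0 - 144)*(-9) = -144*(-9) = 1296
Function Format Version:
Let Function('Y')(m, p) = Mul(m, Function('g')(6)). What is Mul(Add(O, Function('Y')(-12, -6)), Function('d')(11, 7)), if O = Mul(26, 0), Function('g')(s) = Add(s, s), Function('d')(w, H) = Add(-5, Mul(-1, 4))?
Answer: 1296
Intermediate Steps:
Function('d')(w, H) = -9 (Function('d')(w, H) = Add(-5, -4) = -9)
Function('g')(s) = Mul(2, s)
Function('Y')(m, p) = Mul(12, m) (Function('Y')(m, p) = Mul(m, Mul(2, 6)) = Mul(m, 12) = Mul(12, m))
O = 0
Mul(Add(O, Function('Y')(-12, -6)), Function('d')(11, 7)) = Mul(Add(0, Mul(12, -12)), -9) = Mul(Add(0, -144), -9) = Mul(-144, -9) = 1296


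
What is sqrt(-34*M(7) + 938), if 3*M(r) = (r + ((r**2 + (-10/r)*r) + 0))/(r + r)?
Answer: 2*sqrt(99309)/21 ≈ 30.013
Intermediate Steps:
M(r) = (-10 + r + r**2)/(6*r) (M(r) = ((r + ((r**2 + (-10/r)*r) + 0))/(r + r))/3 = ((r + ((r**2 - 10) + 0))/((2*r)))/3 = ((r + ((-10 + r**2) + 0))*(1/(2*r)))/3 = ((r + (-10 + r**2))*(1/(2*r)))/3 = ((-10 + r + r**2)*(1/(2*r)))/3 = ((-10 + r + r**2)/(2*r))/3 = (-10 + r + r**2)/(6*r))
sqrt(-34*M(7) + 938) = sqrt(-17*(-10 + 7*(1 + 7))/(3*7) + 938) = sqrt(-17*(-10 + 7*8)/(3*7) + 938) = sqrt(-17*(-10 + 56)/(3*7) + 938) = sqrt(-17*46/(3*7) + 938) = sqrt(-34*23/21 + 938) = sqrt(-782/21 + 938) = sqrt(18916/21) = 2*sqrt(99309)/21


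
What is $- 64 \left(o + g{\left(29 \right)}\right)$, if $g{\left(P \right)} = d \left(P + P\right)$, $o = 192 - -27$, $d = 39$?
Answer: $-158784$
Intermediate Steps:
$o = 219$ ($o = 192 + 27 = 219$)
$g{\left(P \right)} = 78 P$ ($g{\left(P \right)} = 39 \left(P + P\right) = 39 \cdot 2 P = 78 P$)
$- 64 \left(o + g{\left(29 \right)}\right) = - 64 \left(219 + 78 \cdot 29\right) = - 64 \left(219 + 2262\right) = \left(-64\right) 2481 = -158784$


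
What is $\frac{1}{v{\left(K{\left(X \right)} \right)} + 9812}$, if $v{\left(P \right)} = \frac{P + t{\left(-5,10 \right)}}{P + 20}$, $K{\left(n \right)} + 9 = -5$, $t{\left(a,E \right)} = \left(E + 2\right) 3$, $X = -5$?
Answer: $\frac{3}{29447} \approx 0.00010188$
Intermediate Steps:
$t{\left(a,E \right)} = 6 + 3 E$ ($t{\left(a,E \right)} = \left(2 + E\right) 3 = 6 + 3 E$)
$K{\left(n \right)} = -14$ ($K{\left(n \right)} = -9 - 5 = -14$)
$v{\left(P \right)} = \frac{36 + P}{20 + P}$ ($v{\left(P \right)} = \frac{P + \left(6 + 3 \cdot 10\right)}{P + 20} = \frac{P + \left(6 + 30\right)}{20 + P} = \frac{P + 36}{20 + P} = \frac{36 + P}{20 + P}$)
$\frac{1}{v{\left(K{\left(X \right)} \right)} + 9812} = \frac{1}{\frac{36 - 14}{20 - 14} + 9812} = \frac{1}{\frac{1}{6} \cdot 22 + 9812} = \frac{1}{\frac{11}{3} + 9812} = \frac{1}{\frac{29447}{3}} = \frac{3}{29447}$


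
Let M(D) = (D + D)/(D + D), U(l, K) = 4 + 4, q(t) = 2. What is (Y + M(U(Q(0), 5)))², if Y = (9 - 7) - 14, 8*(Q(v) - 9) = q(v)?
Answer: 121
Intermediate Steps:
Q(v) = 37/4 (Q(v) = 9 + (⅛)*2 = 9 + ¼ = 37/4)
U(l, K) = 8
M(D) = 1 (M(D) = (2*D)/((2*D)) = (2*D)*(1/(2*D)) = 1)
Y = -12 (Y = 2 - 14 = -12)
(Y + M(U(Q(0), 5)))² = (-12 + 1)² = (-11)² = 121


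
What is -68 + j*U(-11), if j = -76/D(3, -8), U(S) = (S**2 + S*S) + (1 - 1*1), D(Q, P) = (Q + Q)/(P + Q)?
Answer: 45776/3 ≈ 15259.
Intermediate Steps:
D(Q, P) = 2*Q/(P + Q) (D(Q, P) = (2*Q)/(P + Q) = 2*Q/(P + Q))
U(S) = 2*S**2 (U(S) = (S**2 + S**2) + (1 - 1) = 2*S**2 + 0 = 2*S**2)
j = 190/3 (j = -76/(2*3/(-8 + 3)) = -76/(2*3/(-5)) = -76/(2*3*(-1/5)) = -76/(-6/5) = -76*(-5/6) = 190/3 ≈ 63.333)
-68 + j*U(-11) = -68 + 190*(2*(-11)**2)/3 = -68 + 190*(2*121)/3 = -68 + (190/3)*242 = -68 + 45980/3 = 45776/3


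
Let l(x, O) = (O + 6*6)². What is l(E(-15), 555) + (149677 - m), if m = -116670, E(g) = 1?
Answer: 615628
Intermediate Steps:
l(x, O) = (36 + O)² (l(x, O) = (O + 36)² = (36 + O)²)
l(E(-15), 555) + (149677 - m) = (36 + 555)² + (149677 - 1*(-116670)) = 591² + (149677 + 116670) = 349281 + 266347 = 615628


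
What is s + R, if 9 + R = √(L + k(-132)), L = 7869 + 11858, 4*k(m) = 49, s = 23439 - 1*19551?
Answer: 3879 + 3*√8773/2 ≈ 4019.5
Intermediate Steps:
s = 3888 (s = 23439 - 19551 = 3888)
k(m) = 49/4 (k(m) = (¼)*49 = 49/4)
L = 19727
R = -9 + 3*√8773/2 (R = -9 + √(19727 + 49/4) = -9 + √(78957/4) = -9 + 3*√8773/2 ≈ 131.50)
s + R = 3888 + (-9 + 3*√8773/2) = 3879 + 3*√8773/2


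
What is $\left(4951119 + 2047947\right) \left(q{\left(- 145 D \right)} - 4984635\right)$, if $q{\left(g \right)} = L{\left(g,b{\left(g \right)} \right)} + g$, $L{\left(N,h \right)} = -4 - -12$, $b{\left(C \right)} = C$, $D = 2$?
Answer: $-34889763087522$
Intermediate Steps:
$L{\left(N,h \right)} = 8$ ($L{\left(N,h \right)} = -4 + 12 = 8$)
$q{\left(g \right)} = 8 + g$
$\left(4951119 + 2047947\right) \left(q{\left(- 145 D \right)} - 4984635\right) = \left(4951119 + 2047947\right) \left(\left(8 - 290\right) - 4984635\right) = 6999066 \left(\left(8 - 290\right) - 4984635\right) = 6999066 \left(-282 - 4984635\right) = 6999066 \left(-4984917\right) = -34889763087522$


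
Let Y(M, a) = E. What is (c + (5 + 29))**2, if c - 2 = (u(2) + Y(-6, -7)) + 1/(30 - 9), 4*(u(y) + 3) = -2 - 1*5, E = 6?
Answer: 9815689/7056 ≈ 1391.1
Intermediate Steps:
Y(M, a) = 6
u(y) = -19/4 (u(y) = -3 + (-2 - 1*5)/4 = -3 + (-2 - 5)/4 = -3 + (1/4)*(-7) = -3 - 7/4 = -19/4)
c = 277/84 (c = 2 + ((-19/4 + 6) + 1/(30 - 9)) = 2 + (5/4 + 1/21) = 2 + 109/84 = 277/84 ≈ 3.2976)
(c + (5 + 29))**2 = (277/84 + (5 + 29))**2 = (277/84 + 34)**2 = (3133/84)**2 = 9815689/7056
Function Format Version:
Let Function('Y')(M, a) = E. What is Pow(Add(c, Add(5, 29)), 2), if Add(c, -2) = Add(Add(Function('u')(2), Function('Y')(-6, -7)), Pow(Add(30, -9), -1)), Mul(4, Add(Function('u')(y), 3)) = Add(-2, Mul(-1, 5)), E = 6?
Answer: Rational(9815689, 7056) ≈ 1391.1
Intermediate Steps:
Function('Y')(M, a) = 6
Function('u')(y) = Rational(-19, 4) (Function('u')(y) = Add(-3, Mul(Rational(1, 4), Add(-2, Mul(-1, 5)))) = Add(-3, Mul(Rational(1, 4), Add(-2, -5))) = Add(-3, Mul(Rational(1, 4), -7)) = Add(-3, Rational(-7, 4)) = Rational(-19, 4))
c = Rational(277, 84) (c = Add(2, Add(Add(Rational(-19, 4), 6), Pow(Add(30, -9), -1))) = Add(2, Add(Rational(5, 4), Pow(21, -1))) = Add(2, Add(Rational(5, 4), Rational(1, 21))) = Add(2, Rational(109, 84)) = Rational(277, 84) ≈ 3.2976)
Pow(Add(c, Add(5, 29)), 2) = Pow(Add(Rational(277, 84), Add(5, 29)), 2) = Pow(Add(Rational(277, 84), 34), 2) = Pow(Rational(3133, 84), 2) = Rational(9815689, 7056)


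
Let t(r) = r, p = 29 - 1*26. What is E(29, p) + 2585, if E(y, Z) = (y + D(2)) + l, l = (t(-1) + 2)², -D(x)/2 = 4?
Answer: 2607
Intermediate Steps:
p = 3 (p = 29 - 26 = 3)
D(x) = -8 (D(x) = -2*4 = -8)
l = 1 (l = (-1 + 2)² = 1² = 1)
E(y, Z) = -7 + y (E(y, Z) = (y - 8) + 1 = (-8 + y) + 1 = -7 + y)
E(29, p) + 2585 = (-7 + 29) + 2585 = 22 + 2585 = 2607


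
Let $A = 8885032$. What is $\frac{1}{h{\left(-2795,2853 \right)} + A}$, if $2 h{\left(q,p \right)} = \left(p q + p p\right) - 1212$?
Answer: $\frac{1}{8967163} \approx 1.1152 \cdot 10^{-7}$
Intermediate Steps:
$h{\left(q,p \right)} = -606 + \frac{p^{2}}{2} + \frac{p q}{2}$ ($h{\left(q,p \right)} = \frac{\left(p q + p p\right) - 1212}{2} = \frac{\left(p q + p^{2}\right) - 1212}{2} = \frac{\left(p^{2} + p q\right) - 1212}{2} = \frac{-1212 + p^{2} + p q}{2} = -606 + \frac{p^{2}}{2} + \frac{p q}{2}$)
$\frac{1}{h{\left(-2795,2853 \right)} + A} = \frac{1}{\left(-606 + \frac{2853^{2}}{2} + \frac{1}{2} \cdot 2853 \left(-2795\right)\right) + 8885032} = \frac{1}{\left(-606 + \frac{1}{2} \cdot 8139609 - \frac{7974135}{2}\right) + 8885032} = \frac{1}{\left(-606 + \frac{8139609}{2} - \frac{7974135}{2}\right) + 8885032} = \frac{1}{82131 + 8885032} = \frac{1}{8967163}$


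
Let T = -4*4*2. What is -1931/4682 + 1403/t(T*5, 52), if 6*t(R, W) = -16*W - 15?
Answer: -41048633/3965654 ≈ -10.351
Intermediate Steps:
T = -32 (T = -16*2 = -32)
t(R, W) = -5/2 - 8*W/3 (t(R, W) = (-16*W - 15)/6 = (-15 - 16*W)/6 = -5/2 - 8*W/3)
-1931/4682 + 1403/t(T*5, 52) = -1931/4682 + 1403/(-5/2 - 8/3*52) = -1931*1/4682 + 1403/(-5/2 - 416/3) = -1931/4682 + 1403/(-847/6) = -1931/4682 + 1403*(-6/847) = -1931/4682 - 8418/847 = -41048633/3965654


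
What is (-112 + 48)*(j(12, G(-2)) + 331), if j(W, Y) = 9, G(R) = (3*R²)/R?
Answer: -21760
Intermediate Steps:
G(R) = 3*R
(-112 + 48)*(j(12, G(-2)) + 331) = (-112 + 48)*(9 + 331) = -64*340 = -21760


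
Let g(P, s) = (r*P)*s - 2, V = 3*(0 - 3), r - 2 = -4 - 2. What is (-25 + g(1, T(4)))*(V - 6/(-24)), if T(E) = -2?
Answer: 665/4 ≈ 166.25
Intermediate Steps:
r = -4 (r = 2 + (-4 - 2) = 2 - 6 = -4)
V = -9 (V = 3*(-3) = -9)
g(P, s) = -2 - 4*P*s (g(P, s) = (-4*P)*s - 2 = -4*P*s - 2 = -2 - 4*P*s)
(-25 + g(1, T(4)))*(V - 6/(-24)) = (-25 + (-2 - 4*1*(-2)))*(-9 - 6/(-24)) = (-25 + (-2 + 8))*(-9 - 6*(-1)/24) = (-25 + 6)*(-9 - 1*(-¼)) = -19*(-9 + ¼) = -19*(-35/4) = 665/4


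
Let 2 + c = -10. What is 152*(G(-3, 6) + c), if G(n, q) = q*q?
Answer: 3648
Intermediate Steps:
G(n, q) = q²
c = -12 (c = -2 - 10 = -12)
152*(G(-3, 6) + c) = 152*(6² - 12) = 152*(36 - 12) = 152*24 = 3648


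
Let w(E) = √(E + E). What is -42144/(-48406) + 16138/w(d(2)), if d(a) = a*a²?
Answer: 195336151/48406 ≈ 4035.4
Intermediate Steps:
d(a) = a³
w(E) = √2*√E (w(E) = √(2*E) = √2*√E)
-42144/(-48406) + 16138/w(d(2)) = -42144/(-48406) + 16138/((√2*√(2³))) = -42144*(-1/48406) + 16138/((√2*√8)) = 21072/24203 + 16138/((√2*(2*√2))) = 21072/24203 + 16138/4 = 21072/24203 + 16138*(¼) = 21072/24203 + 8069/2 = 195336151/48406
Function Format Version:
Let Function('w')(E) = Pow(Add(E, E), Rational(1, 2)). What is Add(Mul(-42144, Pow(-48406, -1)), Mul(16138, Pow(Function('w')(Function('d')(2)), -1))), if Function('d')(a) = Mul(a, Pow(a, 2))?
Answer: Rational(195336151, 48406) ≈ 4035.4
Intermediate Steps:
Function('d')(a) = Pow(a, 3)
Function('w')(E) = Mul(Pow(2, Rational(1, 2)), Pow(E, Rational(1, 2))) (Function('w')(E) = Pow(Mul(2, E), Rational(1, 2)) = Mul(Pow(2, Rational(1, 2)), Pow(E, Rational(1, 2))))
Add(Mul(-42144, Pow(-48406, -1)), Mul(16138, Pow(Function('w')(Function('d')(2)), -1))) = Add(Mul(-42144, Pow(-48406, -1)), Mul(16138, Pow(Mul(Pow(2, Rational(1, 2)), Pow(Pow(2, 3), Rational(1, 2))), -1))) = Add(Mul(-42144, Rational(-1, 48406)), Mul(16138, Pow(Mul(Pow(2, Rational(1, 2)), Pow(8, Rational(1, 2))), -1))) = Add(Rational(21072, 24203), Mul(16138, Pow(Mul(Pow(2, Rational(1, 2)), Mul(2, Pow(2, Rational(1, 2)))), -1))) = Add(Rational(21072, 24203), Mul(16138, Pow(4, -1))) = Add(Rational(21072, 24203), Mul(16138, Rational(1, 4))) = Add(Rational(21072, 24203), Rational(8069, 2)) = Rational(195336151, 48406)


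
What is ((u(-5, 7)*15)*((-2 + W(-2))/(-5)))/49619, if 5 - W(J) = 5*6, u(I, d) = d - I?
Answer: 972/49619 ≈ 0.019589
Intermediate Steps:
W(J) = -25 (W(J) = 5 - 5*6 = 5 - 1*30 = 5 - 30 = -25)
((u(-5, 7)*15)*((-2 + W(-2))/(-5)))/49619 = (((7 - 1*(-5))*15)*((-2 - 25)/(-5)))/49619 = (((7 + 5)*15)*(-27*(-1/5)))*(1/49619) = ((12*15)*(27/5))*(1/49619) = (180*(27/5))*(1/49619) = 972*(1/49619) = 972/49619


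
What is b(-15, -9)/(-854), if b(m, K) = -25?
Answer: 25/854 ≈ 0.029274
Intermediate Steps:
b(-15, -9)/(-854) = -25/(-854) = -25*(-1/854) = 25/854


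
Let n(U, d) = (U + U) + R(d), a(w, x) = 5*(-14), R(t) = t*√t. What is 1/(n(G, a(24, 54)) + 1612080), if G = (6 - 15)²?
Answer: 806121/1299662304782 + 35*I*√70/1299662304782 ≈ 6.2025e-7 + 2.2531e-10*I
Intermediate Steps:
R(t) = t^(3/2)
a(w, x) = -70
G = 81 (G = (-9)² = 81)
n(U, d) = d^(3/2) + 2*U (n(U, d) = (U + U) + d^(3/2) = 2*U + d^(3/2) = d^(3/2) + 2*U)
1/(n(G, a(24, 54)) + 1612080) = 1/(((-70)^(3/2) + 2*81) + 1612080) = 1/((-70*I*√70 + 162) + 1612080) = 1/((162 - 70*I*√70) + 1612080) = 1/(1612242 - 70*I*√70)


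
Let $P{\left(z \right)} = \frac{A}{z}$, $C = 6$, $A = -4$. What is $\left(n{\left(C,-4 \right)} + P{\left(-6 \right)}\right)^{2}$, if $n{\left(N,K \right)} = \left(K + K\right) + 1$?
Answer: $\frac{361}{9} \approx 40.111$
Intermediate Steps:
$n{\left(N,K \right)} = 1 + 2 K$ ($n{\left(N,K \right)} = 2 K + 1 = 1 + 2 K$)
$P{\left(z \right)} = - \frac{4}{z}$
$\left(n{\left(C,-4 \right)} + P{\left(-6 \right)}\right)^{2} = \left(\left(1 + 2 \left(-4\right)\right) - \frac{4}{-6}\right)^{2} = \left(\left(1 - 8\right) - - \frac{2}{3}\right)^{2} = \left(-7 + \frac{2}{3}\right)^{2} = \left(- \frac{19}{3}\right)^{2} = \frac{361}{9}$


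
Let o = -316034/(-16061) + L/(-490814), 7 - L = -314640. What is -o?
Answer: -150060366209/7882963654 ≈ -19.036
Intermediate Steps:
L = 314647 (L = 7 - 1*(-314640) = 7 + 314640 = 314647)
o = 150060366209/7882963654 (o = -316034/(-16061) + 314647/(-490814) = -316034*(-1/16061) + 314647*(-1/490814) = 316034/16061 - 314647/490814 = 150060366209/7882963654 ≈ 19.036)
-o = -1*150060366209/7882963654 = -150060366209/7882963654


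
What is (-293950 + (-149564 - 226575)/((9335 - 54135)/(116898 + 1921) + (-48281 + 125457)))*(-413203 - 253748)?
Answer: 599265637183772231197/3056643448 ≈ 1.9605e+11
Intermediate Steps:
(-293950 + (-149564 - 226575)/((9335 - 54135)/(116898 + 1921) + (-48281 + 125457)))*(-413203 - 253748) = (-293950 - 376139/(-44800/118819 + 77176))*(-666951) = (-293950 - 376139/9169930344/118819)*(-666951) = (-293950 - 376139*118819/9169930344)*(-666951) = (-293950 - 44692459841/9169930344)*(-666951) = -2695545717078641/9169930344*(-666951) = 599265637183772231197/3056643448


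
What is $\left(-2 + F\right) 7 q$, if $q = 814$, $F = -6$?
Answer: $-45584$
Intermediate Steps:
$\left(-2 + F\right) 7 q = \left(-2 - 6\right) 7 \cdot 814 = \left(-8\right) 7 \cdot 814 = \left(-56\right) 814 = -45584$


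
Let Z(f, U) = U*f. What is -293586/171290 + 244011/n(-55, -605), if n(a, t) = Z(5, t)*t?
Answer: -49550243406/31348211125 ≈ -1.5806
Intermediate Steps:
n(a, t) = 5*t² (n(a, t) = (t*5)*t = (5*t)*t = 5*t²)
-293586/171290 + 244011/n(-55, -605) = -293586/171290 + 244011/((5*(-605)²)) = -293586*1/171290 + 244011/((5*366025)) = -146793/85645 + 244011/1830125 = -49550243406/31348211125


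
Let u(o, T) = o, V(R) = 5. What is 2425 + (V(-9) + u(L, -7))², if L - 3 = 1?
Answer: 2506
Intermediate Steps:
L = 4 (L = 3 + 1 = 4)
2425 + (V(-9) + u(L, -7))² = 2425 + (5 + 4)² = 2425 + 9² = 2425 + 81 = 2506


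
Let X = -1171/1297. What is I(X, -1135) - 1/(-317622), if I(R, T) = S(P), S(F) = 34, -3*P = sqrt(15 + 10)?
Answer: 10799149/317622 ≈ 34.000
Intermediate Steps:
P = -5/3 (P = -sqrt(15 + 10)/3 = -sqrt(25)/3 = -1/3*5 = -5/3 ≈ -1.6667)
X = -1171/1297 (X = -1171*1/1297 = -1171/1297 ≈ -0.90285)
I(R, T) = 34
I(X, -1135) - 1/(-317622) = 34 - 1/(-317622) = 34 - 1*(-1/317622) = 34 + 1/317622 = 10799149/317622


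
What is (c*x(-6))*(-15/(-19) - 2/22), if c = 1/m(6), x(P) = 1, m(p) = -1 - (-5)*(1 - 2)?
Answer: -73/627 ≈ -0.11643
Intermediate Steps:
m(p) = -6 (m(p) = -1 - (-5)*(-1) = -1 - 1*5 = -1 - 5 = -6)
c = -⅙ (c = 1/(-6) = -⅙ ≈ -0.16667)
(c*x(-6))*(-15/(-19) - 2/22) = (-⅙*1)*(-15/(-19) - 2/22) = -(-15*(-1/19) - 2*1/22)/6 = -(15/19 - 1/11)/6 = -⅙*146/209 = -73/627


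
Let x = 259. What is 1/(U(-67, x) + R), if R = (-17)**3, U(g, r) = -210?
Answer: -1/5123 ≈ -0.00019520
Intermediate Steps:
R = -4913
1/(U(-67, x) + R) = 1/(-210 - 4913) = 1/(-5123) = -1/5123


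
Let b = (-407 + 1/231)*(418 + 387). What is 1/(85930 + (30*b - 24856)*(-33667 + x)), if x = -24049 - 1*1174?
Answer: 11/6383194989470 ≈ 1.7233e-12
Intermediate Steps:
b = -10811840/33 (b = (-407 + 1/231)*805 = -94016/231*805 = -10811840/33 ≈ -3.2763e+5)
x = -25223 (x = -24049 - 1174 = -25223)
1/(85930 + (30*b - 24856)*(-33667 + x)) = 1/(85930 + (30*(-10811840/33) - 24856)*(-33667 - 25223)) = 1/(85930 + (-108118400/11 - 24856)*(-58890)) = 1/(85930 - 108391816/11*(-58890)) = 1/(85930 + 6383194044240/11) = 1/(6383194989470/11) = 11/6383194989470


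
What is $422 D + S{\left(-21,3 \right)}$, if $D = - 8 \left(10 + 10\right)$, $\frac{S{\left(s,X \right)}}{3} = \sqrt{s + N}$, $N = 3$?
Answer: $-67520 + 9 i \sqrt{2} \approx -67520.0 + 12.728 i$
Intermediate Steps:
$S{\left(s,X \right)} = 3 \sqrt{3 + s}$ ($S{\left(s,X \right)} = 3 \sqrt{s + 3} = 3 \sqrt{3 + s}$)
$D = -160$ ($D = \left(-8\right) 20 = -160$)
$422 D + S{\left(-21,3 \right)} = 422 \left(-160\right) + 3 \sqrt{3 - 21} = -67520 + 3 \sqrt{-18} = -67520 + 3 \cdot 3 i \sqrt{2} = -67520 + 9 i \sqrt{2}$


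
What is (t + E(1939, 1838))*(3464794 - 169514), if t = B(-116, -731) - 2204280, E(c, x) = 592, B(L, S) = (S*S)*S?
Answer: -1294457092847120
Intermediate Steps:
B(L, S) = S³ (B(L, S) = S²*S = S³)
t = -392822171 (t = (-731)³ - 2204280 = -390617891 - 2204280 = -392822171)
(t + E(1939, 1838))*(3464794 - 169514) = (-392822171 + 592)*(3464794 - 169514) = -392821579*3295280 = -1294457092847120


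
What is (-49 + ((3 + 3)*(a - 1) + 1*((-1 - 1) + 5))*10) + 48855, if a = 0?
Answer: 48776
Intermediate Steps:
(-49 + ((3 + 3)*(a - 1) + 1*((-1 - 1) + 5))*10) + 48855 = (-49 + ((3 + 3)*(0 - 1) + 1*((-1 - 1) + 5))*10) + 48855 = (-49 + (6*(-1) + 1*(-2 + 5))*10) + 48855 = (-49 + (-6 + 1*3)*10) + 48855 = (-49 + (-6 + 3)*10) + 48855 = (-49 - 3*10) + 48855 = (-49 - 30) + 48855 = -79 + 48855 = 48776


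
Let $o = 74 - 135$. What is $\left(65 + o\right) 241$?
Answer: $964$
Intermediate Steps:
$o = -61$
$\left(65 + o\right) 241 = \left(65 - 61\right) 241 = 4 \cdot 241 = 964$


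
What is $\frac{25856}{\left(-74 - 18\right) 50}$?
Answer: $- \frac{3232}{575} \approx -5.6209$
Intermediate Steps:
$\frac{25856}{\left(-74 - 18\right) 50} = \frac{25856}{\left(-92\right) 50} = \frac{25856}{-4600} = 25856 \left(- \frac{1}{4600}\right) = - \frac{3232}{575}$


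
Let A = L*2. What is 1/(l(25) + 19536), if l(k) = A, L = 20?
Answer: 1/19576 ≈ 5.1083e-5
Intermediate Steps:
A = 40 (A = 20*2 = 40)
l(k) = 40
1/(l(25) + 19536) = 1/(40 + 19536) = 1/19576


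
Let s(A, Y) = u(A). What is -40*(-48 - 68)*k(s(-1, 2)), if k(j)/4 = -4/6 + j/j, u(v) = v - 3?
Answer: 18560/3 ≈ 6186.7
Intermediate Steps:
u(v) = -3 + v
s(A, Y) = -3 + A
k(j) = 4/3 (k(j) = 4*(-4/6 + j/j) = 4*(-4*⅙ + 1) = 4*(-⅔ + 1) = 4*(⅓) = 4/3)
-40*(-48 - 68)*k(s(-1, 2)) = -40*(-48 - 68)*4/3 = -(-4640)*4/3 = -40*(-464/3) = 18560/3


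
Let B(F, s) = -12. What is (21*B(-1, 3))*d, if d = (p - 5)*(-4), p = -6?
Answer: -11088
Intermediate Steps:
d = 44 (d = (-6 - 5)*(-4) = -11*(-4) = 44)
(21*B(-1, 3))*d = (21*(-12))*44 = -252*44 = -11088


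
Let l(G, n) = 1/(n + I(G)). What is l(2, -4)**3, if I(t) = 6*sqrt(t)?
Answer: 29/5488 + 45*sqrt(2)/10976 ≈ 0.011082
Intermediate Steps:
l(G, n) = 1/(n + 6*sqrt(G))
l(2, -4)**3 = (1/(-4 + 6*sqrt(2)))**3 = (-4 + 6*sqrt(2))**(-3)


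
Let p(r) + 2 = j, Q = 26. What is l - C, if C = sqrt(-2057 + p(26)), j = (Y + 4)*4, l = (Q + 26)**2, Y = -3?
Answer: 2704 - I*sqrt(2055) ≈ 2704.0 - 45.332*I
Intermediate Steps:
l = 2704 (l = (26 + 26)**2 = 52**2 = 2704)
j = 4 (j = (-3 + 4)*4 = 1*4 = 4)
p(r) = 2 (p(r) = -2 + 4 = 2)
C = I*sqrt(2055) (C = sqrt(-2057 + 2) = sqrt(-2055) = I*sqrt(2055) ≈ 45.332*I)
l - C = 2704 - I*sqrt(2055)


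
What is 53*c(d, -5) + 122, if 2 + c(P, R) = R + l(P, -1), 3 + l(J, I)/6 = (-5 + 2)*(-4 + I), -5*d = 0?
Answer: 3567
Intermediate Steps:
d = 0 (d = -1/5*0 = 0)
l(J, I) = 54 - 18*I (l(J, I) = -18 + 6*((-5 + 2)*(-4 + I)) = -18 + 6*(-3*(-4 + I)) = -18 + 6*(12 - 3*I) = -18 + (72 - 18*I) = 54 - 18*I)
c(P, R) = 70 + R (c(P, R) = -2 + (R + (54 - 18*(-1))) = -2 + (R + (54 + 18)) = -2 + (R + 72) = -2 + (72 + R) = 70 + R)
53*c(d, -5) + 122 = 53*(70 - 5) + 122 = 53*65 + 122 = 3445 + 122 = 3567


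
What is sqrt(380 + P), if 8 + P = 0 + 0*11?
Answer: 2*sqrt(93) ≈ 19.287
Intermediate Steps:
P = -8 (P = -8 + (0 + 0*11) = -8 + (0 + 0) = -8 + 0 = -8)
sqrt(380 + P) = sqrt(380 - 8) = sqrt(372) = 2*sqrt(93)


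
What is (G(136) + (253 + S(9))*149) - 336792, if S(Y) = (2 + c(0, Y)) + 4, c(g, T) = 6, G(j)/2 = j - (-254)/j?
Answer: -10099063/34 ≈ -2.9703e+5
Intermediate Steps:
G(j) = 2*j + 508/j (G(j) = 2*(j - (-254)/j) = 2*(j + 254/j) = 2*j + 508/j)
S(Y) = 12 (S(Y) = (2 + 6) + 4 = 8 + 4 = 12)
(G(136) + (253 + S(9))*149) - 336792 = ((2*136 + 508/136) + (253 + 12)*149) - 336792 = ((272 + 508*(1/136)) + 265*149) - 336792 = ((272 + 127/34) + 39485) - 336792 = (9375/34 + 39485) - 336792 = 1351865/34 - 336792 = -10099063/34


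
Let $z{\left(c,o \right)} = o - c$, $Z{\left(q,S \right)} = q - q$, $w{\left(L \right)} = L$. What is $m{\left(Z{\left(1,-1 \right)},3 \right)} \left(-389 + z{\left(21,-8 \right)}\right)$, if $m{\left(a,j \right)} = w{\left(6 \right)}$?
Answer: $-2508$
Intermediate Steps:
$Z{\left(q,S \right)} = 0$
$m{\left(a,j \right)} = 6$
$m{\left(Z{\left(1,-1 \right)},3 \right)} \left(-389 + z{\left(21,-8 \right)}\right) = 6 \left(-389 - 29\right) = 6 \left(-418\right) = -2508$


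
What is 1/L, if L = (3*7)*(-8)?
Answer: -1/168 ≈ -0.0059524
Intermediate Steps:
L = -168 (L = 21*(-8) = -168)
1/L = 1/(-168) = -1/168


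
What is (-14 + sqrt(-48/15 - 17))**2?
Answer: (70 - I*sqrt(505))**2/25 ≈ 175.8 - 125.84*I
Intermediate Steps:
(-14 + sqrt(-48/15 - 17))**2 = (-14 + sqrt(-48*1/15 - 17))**2 = (-14 + sqrt(-16/5 - 17))**2 = (-14 + sqrt(-101/5))**2 = (-14 + I*sqrt(505)/5)**2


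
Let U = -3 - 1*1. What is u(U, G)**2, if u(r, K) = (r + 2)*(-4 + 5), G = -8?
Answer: 4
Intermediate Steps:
U = -4 (U = -3 - 1 = -4)
u(r, K) = 2 + r (u(r, K) = (2 + r)*1 = 2 + r)
u(U, G)**2 = (2 - 4)**2 = (-2)**2 = 4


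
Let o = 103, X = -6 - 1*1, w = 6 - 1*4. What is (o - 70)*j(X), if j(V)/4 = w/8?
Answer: 33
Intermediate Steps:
w = 2 (w = 6 - 4 = 2)
X = -7 (X = -6 - 1 = -7)
j(V) = 1 (j(V) = 4*(2/8) = 4*(2*(⅛)) = 4*(¼) = 1)
(o - 70)*j(X) = (103 - 70)*1 = 33*1 = 33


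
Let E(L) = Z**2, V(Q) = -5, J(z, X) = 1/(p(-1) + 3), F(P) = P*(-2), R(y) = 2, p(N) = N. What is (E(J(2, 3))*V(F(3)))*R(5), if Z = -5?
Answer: -250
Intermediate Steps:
F(P) = -2*P
J(z, X) = 1/2 (J(z, X) = 1/(-1 + 3) = 1/2)
E(L) = 25 (E(L) = (-5)**2 = 25)
(E(J(2, 3))*V(F(3)))*R(5) = (25*(-5))*2 = -125*2 = -250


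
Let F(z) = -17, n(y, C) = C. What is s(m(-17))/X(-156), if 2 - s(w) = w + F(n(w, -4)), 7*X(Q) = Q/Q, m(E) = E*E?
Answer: -1890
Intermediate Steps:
m(E) = E²
X(Q) = ⅐ (X(Q) = (Q/Q)/7 = (⅐)*1 = ⅐)
s(w) = 19 - w (s(w) = 2 - (w - 17) = 2 - (-17 + w) = 2 + (17 - w) = 19 - w)
s(m(-17))/X(-156) = (19 - 1*(-17)²)/(⅐) = (19 - 1*289)*7 = (19 - 289)*7 = -270*7 = -1890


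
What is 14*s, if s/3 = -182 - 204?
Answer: -16212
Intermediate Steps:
s = -1158 (s = 3*(-182 - 204) = 3*(-386) = -1158)
14*s = 14*(-1158) = -16212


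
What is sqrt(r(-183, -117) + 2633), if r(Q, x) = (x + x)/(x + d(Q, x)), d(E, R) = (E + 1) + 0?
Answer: sqrt(1393271)/23 ≈ 51.320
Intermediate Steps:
d(E, R) = 1 + E (d(E, R) = (1 + E) + 0 = 1 + E)
r(Q, x) = 2*x/(1 + Q + x) (r(Q, x) = (x + x)/(x + (1 + Q)) = (2*x)/(1 + Q + x) = 2*x/(1 + Q + x))
sqrt(r(-183, -117) + 2633) = sqrt(2*(-117)/(1 - 183 - 117) + 2633) = sqrt(2*(-117)/(-299) + 2633) = sqrt(2*(-117)*(-1/299) + 2633) = sqrt(18/23 + 2633) = sqrt(60577/23) = sqrt(1393271)/23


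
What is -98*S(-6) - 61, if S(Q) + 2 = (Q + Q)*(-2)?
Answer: -2217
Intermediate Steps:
S(Q) = -2 - 4*Q (S(Q) = -2 + (Q + Q)*(-2) = -2 + (2*Q)*(-2) = -2 - 4*Q)
-98*S(-6) - 61 = -98*(-2 - 4*(-6)) - 61 = -98*(-2 + 24) - 61 = -98*22 - 61 = -2156 - 61 = -2217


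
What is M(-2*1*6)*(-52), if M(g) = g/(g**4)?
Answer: 13/432 ≈ 0.030093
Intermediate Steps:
M(g) = g**(-3) (M(g) = g/g**4 = g**(-3))
M(-2*1*6)*(-52) = -52/(-2*1*6)**3 = -52/(-2*6)**3 = -52/(-12)**3 = -1/1728*(-52) = 13/432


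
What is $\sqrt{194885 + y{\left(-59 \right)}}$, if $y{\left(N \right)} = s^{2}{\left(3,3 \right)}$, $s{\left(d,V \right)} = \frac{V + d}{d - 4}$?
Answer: $\sqrt{194921} \approx 441.5$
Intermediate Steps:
$s{\left(d,V \right)} = \frac{V + d}{-4 + d}$
$y{\left(N \right)} = 36$ ($y{\left(N \right)} = \left(\frac{3 + 3}{-4 + 3}\right)^{2} = \left(\frac{1}{-1} \cdot 6\right)^{2} = \left(\left(-1\right) 6\right)^{2} = \left(-6\right)^{2} = 36$)
$\sqrt{194885 + y{\left(-59 \right)}} = \sqrt{194885 + 36} = \sqrt{194921}$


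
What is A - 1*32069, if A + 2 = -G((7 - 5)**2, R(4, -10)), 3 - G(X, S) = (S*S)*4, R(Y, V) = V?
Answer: -31674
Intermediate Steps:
G(X, S) = 3 - 4*S**2 (G(X, S) = 3 - S*S*4 = 3 - S**2*4 = 3 - 4*S**2)
A = 395 (A = -2 - (3 - 4*(-10)**2) = -2 - (3 - 4*100) = -2 - (3 - 400) = -2 - 1*(-397) = -2 + 397 = 395)
A - 1*32069 = 395 - 1*32069 = 395 - 32069 = -31674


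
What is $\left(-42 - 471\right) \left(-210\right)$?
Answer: $107730$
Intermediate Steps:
$\left(-42 - 471\right) \left(-210\right) = \left(-513\right) \left(-210\right) = 107730$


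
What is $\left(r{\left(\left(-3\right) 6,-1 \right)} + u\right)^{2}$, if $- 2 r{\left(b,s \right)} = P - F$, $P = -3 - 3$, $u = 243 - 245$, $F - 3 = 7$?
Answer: $36$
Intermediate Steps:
$F = 10$ ($F = 3 + 7 = 10$)
$u = -2$
$P = -6$
$r{\left(b,s \right)} = 8$ ($r{\left(b,s \right)} = - \frac{-6 - 10}{2} = \left(- \frac{1}{2}\right) \left(-16\right) = 8$)
$\left(r{\left(\left(-3\right) 6,-1 \right)} + u\right)^{2} = \left(8 - 2\right)^{2} = 6^{2} = 36$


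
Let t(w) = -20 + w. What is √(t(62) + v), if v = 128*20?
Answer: √2602 ≈ 51.010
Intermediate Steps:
v = 2560
√(t(62) + v) = √((-20 + 62) + 2560) = √(42 + 2560) = √2602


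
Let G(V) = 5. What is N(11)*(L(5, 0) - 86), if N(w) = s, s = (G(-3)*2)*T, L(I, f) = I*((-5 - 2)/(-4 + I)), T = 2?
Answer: -2420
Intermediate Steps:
L(I, f) = -7*I/(-4 + I) (L(I, f) = I*(-7/(-4 + I)) = -7*I/(-4 + I))
s = 20 (s = (5*2)*2 = 10*2 = 20)
N(w) = 20
N(11)*(L(5, 0) - 86) = 20*(-7*5/(-4 + 5) - 86) = 20*(-7*5/1 - 86) = 20*(-7*5*1 - 86) = 20*(-35 - 86) = 20*(-121) = -2420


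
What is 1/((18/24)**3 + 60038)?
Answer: 64/3842459 ≈ 1.6656e-5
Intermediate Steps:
1/((18/24)**3 + 60038) = 1/((18*(1/24))**3 + 60038) = 1/((3/4)**3 + 60038) = 1/(27/64 + 60038) = 1/(3842459/64) = 64/3842459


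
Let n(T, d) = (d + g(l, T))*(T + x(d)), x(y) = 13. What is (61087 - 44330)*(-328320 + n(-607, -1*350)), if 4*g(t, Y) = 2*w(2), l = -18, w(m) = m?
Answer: -2027831598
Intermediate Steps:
g(t, Y) = 1 (g(t, Y) = (2*2)/4 = (¼)*4 = 1)
n(T, d) = (1 + d)*(13 + T) (n(T, d) = (d + 1)*(T + 13) = (1 + d)*(13 + T))
(61087 - 44330)*(-328320 + n(-607, -1*350)) = (61087 - 44330)*(-328320 + (13 - 607 + 13*(-1*350) - (-607)*350)) = 16757*(-328320 + (13 - 607 + 13*(-350) - 607*(-350))) = 16757*(-328320 + (13 - 607 - 4550 + 212450)) = 16757*(-328320 + 207306) = 16757*(-121014) = -2027831598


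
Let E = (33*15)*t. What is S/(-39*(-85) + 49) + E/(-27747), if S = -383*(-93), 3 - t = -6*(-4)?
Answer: 113698797/10371212 ≈ 10.963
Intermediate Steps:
t = -21 (t = 3 - (-6)*(-4) = 3 - 1*24 = 3 - 24 = -21)
S = 35619
E = -10395 (E = (33*15)*(-21) = 495*(-21) = -10395)
S/(-39*(-85) + 49) + E/(-27747) = 35619/(-39*(-85) + 49) - 10395/(-27747) = 35619/(3315 + 49) - 10395*(-1/27747) = 35619/3364 + 1155/3083 = 113698797/10371212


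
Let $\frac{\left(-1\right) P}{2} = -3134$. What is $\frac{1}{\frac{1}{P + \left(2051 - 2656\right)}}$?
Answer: $5663$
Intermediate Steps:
$P = 6268$ ($P = \left(-2\right) \left(-3134\right) = 6268$)
$\frac{1}{\frac{1}{P + \left(2051 - 2656\right)}} = \frac{1}{\frac{1}{6268 + \left(2051 - 2656\right)}} = \frac{1}{\frac{1}{6268 - 605}} = \frac{1}{\frac{1}{5663}} = 5663$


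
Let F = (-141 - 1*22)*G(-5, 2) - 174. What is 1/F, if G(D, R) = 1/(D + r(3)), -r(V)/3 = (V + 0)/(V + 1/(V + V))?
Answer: -149/22829 ≈ -0.0065268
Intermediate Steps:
r(V) = -3*V/(V + 1/(2*V)) (r(V) = -3*(V + 0)/(V + 1/(V + V)) = -3*V/(V + 1/(2*V)))
G(D, R) = 1/(-54/19 + D) (G(D, R) = 1/(D - 6*3²/(1 + 2*3²)) = 1/(D - 6*9/(1 + 2*9)) = 1/(D - 6*9/(1 + 18)) = 1/(D - 6*9/19) = 1/(D - 6*9*1/19) = 1/(D - 54/19) = 1/(-54/19 + D))
F = -22829/149 (F = (-141 - 1*22)*(19/(-54 + 19*(-5))) - 174 = (-141 - 22)*(19/(-54 - 95)) - 174 = -3097/(-149) - 174 = -3097*(-1)/149 - 174 = -163*(-19/149) - 174 = 3097/149 - 174 = -22829/149 ≈ -153.21)
1/F = 1/(-22829/149) = -149/22829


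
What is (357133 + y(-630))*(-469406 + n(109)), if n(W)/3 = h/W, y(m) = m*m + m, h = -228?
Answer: -38548571187014/109 ≈ -3.5366e+11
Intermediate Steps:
y(m) = m + m² (y(m) = m² + m = m + m²)
n(W) = -684/W (n(W) = 3*(-228/W) = -684/W)
(357133 + y(-630))*(-469406 + n(109)) = (357133 - 630*(1 - 630))*(-469406 - 684/109) = (357133 - 630*(-629))*(-469406 - 684*1/109) = (357133 + 396270)*(-469406 - 684/109) = 753403*(-51165938/109) = -38548571187014/109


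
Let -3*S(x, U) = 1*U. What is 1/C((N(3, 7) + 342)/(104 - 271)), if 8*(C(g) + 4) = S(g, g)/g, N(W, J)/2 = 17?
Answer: -24/97 ≈ -0.24742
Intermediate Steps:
S(x, U) = -U/3
N(W, J) = 34 (N(W, J) = 2*17 = 34)
C(g) = -97/24 (C(g) = -4 + ((-g/3)/g)/8 = -4 + (⅛)*(-⅓) = -4 - 1/24 = -97/24)
1/C((N(3, 7) + 342)/(104 - 271)) = 1/(-97/24) = -24/97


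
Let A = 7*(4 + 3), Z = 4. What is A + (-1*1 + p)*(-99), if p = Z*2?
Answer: -644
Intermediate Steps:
A = 49 (A = 7*7 = 49)
p = 8 (p = 4*2 = 8)
A + (-1*1 + p)*(-99) = 49 + (-1*1 + 8)*(-99) = 49 + (-1 + 8)*(-99) = 49 + 7*(-99) = 49 - 693 = -644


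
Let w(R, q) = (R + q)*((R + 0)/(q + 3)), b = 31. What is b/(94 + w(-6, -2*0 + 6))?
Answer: 31/94 ≈ 0.32979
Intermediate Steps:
w(R, q) = R*(R + q)/(3 + q) (w(R, q) = (R + q)*(R/(3 + q)) = R*(R + q)/(3 + q))
b/(94 + w(-6, -2*0 + 6)) = 31/(94 - 6*(-6 + (-2*0 + 6))/(3 + (-2*0 + 6))) = 31/(94 - 6*(-6 + (0 + 6))/(3 + (0 + 6))) = 31/(94 - 6*(-6 + 6)/(3 + 6)) = 31/(94 - 6*0/9) = 31/(94 - 6*⅑*0) = 31/(94 + 0) = 31/94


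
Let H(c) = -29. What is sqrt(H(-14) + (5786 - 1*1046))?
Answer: sqrt(4711) ≈ 68.637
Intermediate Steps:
sqrt(H(-14) + (5786 - 1*1046)) = sqrt(-29 + (5786 - 1*1046)) = sqrt(-29 + (5786 - 1046)) = sqrt(-29 + 4740) = sqrt(4711)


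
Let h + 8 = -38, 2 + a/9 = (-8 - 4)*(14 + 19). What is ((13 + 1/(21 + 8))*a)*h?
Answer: 62283816/29 ≈ 2.1477e+6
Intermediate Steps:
a = -3582 (a = -18 + 9*((-8 - 4)*(14 + 19)) = -18 + 9*(-12*33) = -18 + 9*(-396) = -18 - 3564 = -3582)
h = -46 (h = -8 - 38 = -46)
((13 + 1/(21 + 8))*a)*h = ((13 + 1/(21 + 8))*(-3582))*(-46) = ((13 + 1/29)*(-3582))*(-46) = ((378/29)*(-3582))*(-46) = -1353996/29*(-46) = 62283816/29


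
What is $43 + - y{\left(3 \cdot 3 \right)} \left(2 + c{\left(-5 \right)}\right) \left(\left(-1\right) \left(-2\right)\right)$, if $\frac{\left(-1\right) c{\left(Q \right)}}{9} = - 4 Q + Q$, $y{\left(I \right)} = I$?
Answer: $2437$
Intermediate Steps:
$c{\left(Q \right)} = 27 Q$ ($c{\left(Q \right)} = - 9 \left(- 4 Q + Q\right) = - 9 \left(- 3 Q\right) = 27 Q$)
$43 + - y{\left(3 \cdot 3 \right)} \left(2 + c{\left(-5 \right)}\right) \left(\left(-1\right) \left(-2\right)\right) = 43 + - 3 \cdot 3 \left(2 + 27 \left(-5\right)\right) \left(\left(-1\right) \left(-2\right)\right) = 43 + \left(-1\right) 9 \left(2 - 135\right) 2 = 43 + \left(-9\right) \left(-133\right) 2 = 43 + 1197 \cdot 2 = 43 + 2394 = 2437$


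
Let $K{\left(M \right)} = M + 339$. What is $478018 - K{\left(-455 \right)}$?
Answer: $478134$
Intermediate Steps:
$K{\left(M \right)} = 339 + M$
$478018 - K{\left(-455 \right)} = 478018 - \left(339 - 455\right) = 478018 - -116 = 478018 + 116 = 478134$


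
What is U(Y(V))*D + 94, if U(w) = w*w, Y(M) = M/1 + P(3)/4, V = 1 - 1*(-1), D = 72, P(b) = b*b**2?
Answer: 11213/2 ≈ 5606.5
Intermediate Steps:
P(b) = b**3
V = 2 (V = 1 + 1 = 2)
Y(M) = 27/4 + M (Y(M) = M/1 + 3**3/4 = M*1 + 27*(1/4) = M + 27/4 = 27/4 + M)
U(w) = w**2
U(Y(V))*D + 94 = (27/4 + 2)**2*72 + 94 = (35/4)**2*72 + 94 = (1225/16)*72 + 94 = 11025/2 + 94 = 11213/2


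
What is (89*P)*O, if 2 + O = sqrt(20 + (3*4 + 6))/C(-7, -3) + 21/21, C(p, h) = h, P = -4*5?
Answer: 1780 + 1780*sqrt(38)/3 ≈ 5437.6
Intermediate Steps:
P = -20
O = -1 - sqrt(38)/3 (O = -2 + (sqrt(20 + (3*4 + 6))/(-3) + 21/21) = -2 + (sqrt(20 + (12 + 6))*(-1/3) + 21*(1/21)) = -2 + (sqrt(20 + 18)*(-1/3) + 1) = -2 + (sqrt(38)*(-1/3) + 1) = -2 + (-sqrt(38)/3 + 1) = -2 + (1 - sqrt(38)/3) = -1 - sqrt(38)/3 ≈ -3.0548)
(89*P)*O = (89*(-20))*(-1 - sqrt(38)/3) = -1780*(-1 - sqrt(38)/3) = 1780 + 1780*sqrt(38)/3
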